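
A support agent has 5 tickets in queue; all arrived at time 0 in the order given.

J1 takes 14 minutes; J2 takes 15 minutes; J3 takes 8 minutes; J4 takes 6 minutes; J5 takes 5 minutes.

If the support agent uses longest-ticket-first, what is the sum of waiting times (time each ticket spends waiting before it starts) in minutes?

124

LPT (decreasing processing time): J2 J1 J3 J4 J5.
J2: waits 0, runs 0→15
J1: waits 15, runs 15→29
J3: waits 29, runs 29→37
J4: waits 37, runs 37→43
J5: waits 43, runs 43→48
Sum = 0+15+29+37+43 = 124.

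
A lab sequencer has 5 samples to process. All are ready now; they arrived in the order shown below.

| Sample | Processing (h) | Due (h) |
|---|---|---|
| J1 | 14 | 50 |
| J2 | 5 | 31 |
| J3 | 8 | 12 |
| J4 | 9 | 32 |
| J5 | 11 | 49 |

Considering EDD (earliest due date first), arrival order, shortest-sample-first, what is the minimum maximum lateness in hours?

-3

EDD (increasing due date): J3 J2 J4 J5 J1.
J3: 0→8, due 12, lateness -4
J2: 8→13, due 31, lateness -18
J4: 13→22, due 32, lateness -10
J5: 22→33, due 49, lateness -16
J1: 33→47, due 50, lateness -3
Maximum = -3.
FIFO (arrival order): J1 J2 J3 J4 J5.
J1: 0→14, due 50, lateness -36
J2: 14→19, due 31, lateness -12
J3: 19→27, due 12, lateness 15
J4: 27→36, due 32, lateness 4
J5: 36→47, due 49, lateness -2
Maximum = 15.
SPT (increasing processing time): J2 J3 J4 J5 J1.
J2: 0→5, due 31, lateness -26
J3: 5→13, due 12, lateness 1
J4: 13→22, due 32, lateness -10
J5: 22→33, due 49, lateness -16
J1: 33→47, due 50, lateness -3
Maximum = 1.
EDD -3, FIFO 15, SPT 1 → minimum -3.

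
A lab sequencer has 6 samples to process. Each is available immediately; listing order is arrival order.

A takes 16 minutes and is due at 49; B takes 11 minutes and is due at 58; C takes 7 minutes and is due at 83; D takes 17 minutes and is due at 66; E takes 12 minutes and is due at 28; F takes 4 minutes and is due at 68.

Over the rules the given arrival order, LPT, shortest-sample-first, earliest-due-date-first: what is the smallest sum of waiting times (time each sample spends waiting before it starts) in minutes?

FIFO (arrival order): A B C D E F.
A: waits 0, runs 0→16
B: waits 16, runs 16→27
C: waits 27, runs 27→34
D: waits 34, runs 34→51
E: waits 51, runs 51→63
F: waits 63, runs 63→67
Sum = 0+16+27+34+51+63 = 191.
LPT (decreasing processing time): D A E B C F.
D: waits 0, runs 0→17
A: waits 17, runs 17→33
E: waits 33, runs 33→45
B: waits 45, runs 45→56
C: waits 56, runs 56→63
F: waits 63, runs 63→67
Sum = 0+17+33+45+56+63 = 214.
SPT (increasing processing time): F C B E A D.
F: waits 0, runs 0→4
C: waits 4, runs 4→11
B: waits 11, runs 11→22
E: waits 22, runs 22→34
A: waits 34, runs 34→50
D: waits 50, runs 50→67
Sum = 0+4+11+22+34+50 = 121.
EDD (increasing due date): E A B D F C.
E: waits 0, runs 0→12
A: waits 12, runs 12→28
B: waits 28, runs 28→39
D: waits 39, runs 39→56
F: waits 56, runs 56→60
C: waits 60, runs 60→67
Sum = 0+12+28+39+56+60 = 195.
FIFO 191, LPT 214, SPT 121, EDD 195 → minimum 121.

121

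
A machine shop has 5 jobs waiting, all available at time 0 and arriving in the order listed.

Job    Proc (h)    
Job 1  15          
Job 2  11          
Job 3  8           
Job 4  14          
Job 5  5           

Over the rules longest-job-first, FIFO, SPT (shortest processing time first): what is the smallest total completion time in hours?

133

LPT (decreasing processing time): Job 1 Job 4 Job 2 Job 3 Job 5.
Job 1: 0→15
Job 4: 15→29
Job 2: 29→40
Job 3: 40→48
Job 5: 48→53
Sum = 15+29+40+48+53 = 185.
FIFO (arrival order): Job 1 Job 2 Job 3 Job 4 Job 5.
Job 1: 0→15
Job 2: 15→26
Job 3: 26→34
Job 4: 34→48
Job 5: 48→53
Sum = 15+26+34+48+53 = 176.
SPT (increasing processing time): Job 5 Job 3 Job 2 Job 4 Job 1.
Job 5: 0→5
Job 3: 5→13
Job 2: 13→24
Job 4: 24→38
Job 1: 38→53
Sum = 5+13+24+38+53 = 133.
LPT 185, FIFO 176, SPT 133 → minimum 133.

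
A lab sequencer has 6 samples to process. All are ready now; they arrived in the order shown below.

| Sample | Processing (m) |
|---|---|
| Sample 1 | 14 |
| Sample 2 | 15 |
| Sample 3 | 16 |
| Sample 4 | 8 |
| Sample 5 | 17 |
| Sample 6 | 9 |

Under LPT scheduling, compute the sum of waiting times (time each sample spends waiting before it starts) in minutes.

LPT (decreasing processing time): Sample 5 Sample 3 Sample 2 Sample 1 Sample 6 Sample 4.
Sample 5: waits 0, runs 0→17
Sample 3: waits 17, runs 17→33
Sample 2: waits 33, runs 33→48
Sample 1: waits 48, runs 48→62
Sample 6: waits 62, runs 62→71
Sample 4: waits 71, runs 71→79
Sum = 0+17+33+48+62+71 = 231.

231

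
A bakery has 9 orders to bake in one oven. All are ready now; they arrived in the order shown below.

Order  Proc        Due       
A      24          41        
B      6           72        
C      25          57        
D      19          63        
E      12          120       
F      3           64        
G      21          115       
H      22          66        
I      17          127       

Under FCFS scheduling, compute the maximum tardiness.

FIFO (arrival order): A B C D E F G H I.
A: 0→24, due 41, tardiness 0
B: 24→30, due 72, tardiness 0
C: 30→55, due 57, tardiness 0
D: 55→74, due 63, tardiness 11
E: 74→86, due 120, tardiness 0
F: 86→89, due 64, tardiness 25
G: 89→110, due 115, tardiness 0
H: 110→132, due 66, tardiness 66
I: 132→149, due 127, tardiness 22
Maximum = 66.

66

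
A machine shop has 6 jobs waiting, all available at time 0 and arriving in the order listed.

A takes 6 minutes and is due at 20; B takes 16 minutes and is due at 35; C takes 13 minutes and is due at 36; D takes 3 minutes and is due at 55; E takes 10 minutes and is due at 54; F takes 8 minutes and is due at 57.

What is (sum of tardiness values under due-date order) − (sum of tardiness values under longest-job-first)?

-34

EDD (increasing due date): A B C E D F.
A: 0→6, due 20, tardiness 0
B: 6→22, due 35, tardiness 0
C: 22→35, due 36, tardiness 0
E: 35→45, due 54, tardiness 0
D: 45→48, due 55, tardiness 0
F: 48→56, due 57, tardiness 0
Sum = 0+0+0+0+0+0 = 0.
LPT (decreasing processing time): B C E F A D.
B: 0→16, due 35, tardiness 0
C: 16→29, due 36, tardiness 0
E: 29→39, due 54, tardiness 0
F: 39→47, due 57, tardiness 0
A: 47→53, due 20, tardiness 33
D: 53→56, due 55, tardiness 1
Sum = 0+0+0+0+33+1 = 34.
Difference = 0 − 34 = -34.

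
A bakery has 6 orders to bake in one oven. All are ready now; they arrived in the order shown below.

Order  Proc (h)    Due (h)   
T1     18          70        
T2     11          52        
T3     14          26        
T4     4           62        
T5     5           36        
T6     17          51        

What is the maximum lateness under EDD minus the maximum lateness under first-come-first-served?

EDD (increasing due date): T3 T5 T6 T2 T4 T1.
T3: 0→14, due 26, lateness -12
T5: 14→19, due 36, lateness -17
T6: 19→36, due 51, lateness -15
T2: 36→47, due 52, lateness -5
T4: 47→51, due 62, lateness -11
T1: 51→69, due 70, lateness -1
Maximum = -1.
FIFO (arrival order): T1 T2 T3 T4 T5 T6.
T1: 0→18, due 70, lateness -52
T2: 18→29, due 52, lateness -23
T3: 29→43, due 26, lateness 17
T4: 43→47, due 62, lateness -15
T5: 47→52, due 36, lateness 16
T6: 52→69, due 51, lateness 18
Maximum = 18.
Difference = -1 − 18 = -19.

-19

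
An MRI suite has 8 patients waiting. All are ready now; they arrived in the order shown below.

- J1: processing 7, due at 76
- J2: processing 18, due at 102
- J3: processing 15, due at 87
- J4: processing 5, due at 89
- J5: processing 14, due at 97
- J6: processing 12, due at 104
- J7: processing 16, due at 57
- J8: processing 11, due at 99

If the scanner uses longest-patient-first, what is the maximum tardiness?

LPT (decreasing processing time): J2 J7 J3 J5 J6 J8 J1 J4.
J2: 0→18, due 102, tardiness 0
J7: 18→34, due 57, tardiness 0
J3: 34→49, due 87, tardiness 0
J5: 49→63, due 97, tardiness 0
J6: 63→75, due 104, tardiness 0
J8: 75→86, due 99, tardiness 0
J1: 86→93, due 76, tardiness 17
J4: 93→98, due 89, tardiness 9
Maximum = 17.

17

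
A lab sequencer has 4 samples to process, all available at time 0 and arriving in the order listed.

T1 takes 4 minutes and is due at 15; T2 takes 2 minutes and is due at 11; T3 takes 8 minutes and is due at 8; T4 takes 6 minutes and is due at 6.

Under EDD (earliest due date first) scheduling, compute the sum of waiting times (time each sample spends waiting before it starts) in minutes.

EDD (increasing due date): T4 T3 T2 T1.
T4: waits 0, runs 0→6
T3: waits 6, runs 6→14
T2: waits 14, runs 14→16
T1: waits 16, runs 16→20
Sum = 0+6+14+16 = 36.

36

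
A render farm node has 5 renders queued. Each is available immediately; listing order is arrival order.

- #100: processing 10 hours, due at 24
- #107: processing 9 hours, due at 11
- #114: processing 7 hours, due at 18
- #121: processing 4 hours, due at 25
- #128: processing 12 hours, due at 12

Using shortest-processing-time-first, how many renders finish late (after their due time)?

3

SPT (increasing processing time): #121 #114 #107 #100 #128.
#121: 0→4, due 25, tardiness 0
#114: 4→11, due 18, tardiness 0
#107: 11→20, due 11, tardiness 9
#100: 20→30, due 24, tardiness 6
#128: 30→42, due 12, tardiness 30
Late renders: 3.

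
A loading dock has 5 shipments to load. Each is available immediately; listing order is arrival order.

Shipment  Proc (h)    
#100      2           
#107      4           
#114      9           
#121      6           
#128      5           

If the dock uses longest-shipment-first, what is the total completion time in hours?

LPT (decreasing processing time): #114 #121 #128 #107 #100.
#114: 0→9
#121: 9→15
#128: 15→20
#107: 20→24
#100: 24→26
Sum = 9+15+20+24+26 = 94.

94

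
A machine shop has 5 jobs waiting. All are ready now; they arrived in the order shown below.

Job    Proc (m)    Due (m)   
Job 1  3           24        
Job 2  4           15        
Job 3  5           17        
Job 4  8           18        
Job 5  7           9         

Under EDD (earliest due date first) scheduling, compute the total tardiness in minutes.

9

EDD (increasing due date): Job 5 Job 2 Job 3 Job 4 Job 1.
Job 5: 0→7, due 9, tardiness 0
Job 2: 7→11, due 15, tardiness 0
Job 3: 11→16, due 17, tardiness 0
Job 4: 16→24, due 18, tardiness 6
Job 1: 24→27, due 24, tardiness 3
Sum = 0+0+0+6+3 = 9.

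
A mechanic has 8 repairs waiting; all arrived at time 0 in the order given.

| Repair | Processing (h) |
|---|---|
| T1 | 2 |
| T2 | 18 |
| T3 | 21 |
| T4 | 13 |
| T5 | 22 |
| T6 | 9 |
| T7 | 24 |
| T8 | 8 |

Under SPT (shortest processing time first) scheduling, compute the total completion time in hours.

SPT (increasing processing time): T1 T8 T6 T4 T2 T3 T5 T7.
T1: 0→2
T8: 2→10
T6: 10→19
T4: 19→32
T2: 32→50
T3: 50→71
T5: 71→93
T7: 93→117
Sum = 2+10+19+32+50+71+93+117 = 394.

394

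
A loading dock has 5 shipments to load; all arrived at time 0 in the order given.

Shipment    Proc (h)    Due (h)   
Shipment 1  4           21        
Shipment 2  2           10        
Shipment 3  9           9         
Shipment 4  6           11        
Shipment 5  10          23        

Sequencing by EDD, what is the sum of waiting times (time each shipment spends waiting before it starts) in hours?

58

EDD (increasing due date): Shipment 3 Shipment 2 Shipment 4 Shipment 1 Shipment 5.
Shipment 3: waits 0, runs 0→9
Shipment 2: waits 9, runs 9→11
Shipment 4: waits 11, runs 11→17
Shipment 1: waits 17, runs 17→21
Shipment 5: waits 21, runs 21→31
Sum = 0+9+11+17+21 = 58.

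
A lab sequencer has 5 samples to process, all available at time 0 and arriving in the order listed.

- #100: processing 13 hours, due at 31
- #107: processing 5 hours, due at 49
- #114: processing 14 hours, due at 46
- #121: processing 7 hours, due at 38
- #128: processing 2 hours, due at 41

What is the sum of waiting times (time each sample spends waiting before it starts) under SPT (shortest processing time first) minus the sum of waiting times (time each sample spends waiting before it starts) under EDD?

-41

SPT (increasing processing time): #128 #107 #121 #100 #114.
#128: waits 0, runs 0→2
#107: waits 2, runs 2→7
#121: waits 7, runs 7→14
#100: waits 14, runs 14→27
#114: waits 27, runs 27→41
Sum = 0+2+7+14+27 = 50.
EDD (increasing due date): #100 #121 #128 #114 #107.
#100: waits 0, runs 0→13
#121: waits 13, runs 13→20
#128: waits 20, runs 20→22
#114: waits 22, runs 22→36
#107: waits 36, runs 36→41
Sum = 0+13+20+22+36 = 91.
Difference = 50 − 91 = -41.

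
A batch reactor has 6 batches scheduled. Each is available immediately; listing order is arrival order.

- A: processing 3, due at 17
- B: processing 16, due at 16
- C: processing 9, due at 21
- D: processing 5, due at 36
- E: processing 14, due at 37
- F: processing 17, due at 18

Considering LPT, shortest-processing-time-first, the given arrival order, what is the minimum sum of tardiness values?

66

LPT (decreasing processing time): F B E C D A.
F: 0→17, due 18, tardiness 0
B: 17→33, due 16, tardiness 17
E: 33→47, due 37, tardiness 10
C: 47→56, due 21, tardiness 35
D: 56→61, due 36, tardiness 25
A: 61→64, due 17, tardiness 47
Sum = 0+17+10+35+25+47 = 134.
SPT (increasing processing time): A D C E B F.
A: 0→3, due 17, tardiness 0
D: 3→8, due 36, tardiness 0
C: 8→17, due 21, tardiness 0
E: 17→31, due 37, tardiness 0
B: 31→47, due 16, tardiness 31
F: 47→64, due 18, tardiness 46
Sum = 0+0+0+0+31+46 = 77.
FIFO (arrival order): A B C D E F.
A: 0→3, due 17, tardiness 0
B: 3→19, due 16, tardiness 3
C: 19→28, due 21, tardiness 7
D: 28→33, due 36, tardiness 0
E: 33→47, due 37, tardiness 10
F: 47→64, due 18, tardiness 46
Sum = 0+3+7+0+10+46 = 66.
LPT 134, SPT 77, FIFO 66 → minimum 66.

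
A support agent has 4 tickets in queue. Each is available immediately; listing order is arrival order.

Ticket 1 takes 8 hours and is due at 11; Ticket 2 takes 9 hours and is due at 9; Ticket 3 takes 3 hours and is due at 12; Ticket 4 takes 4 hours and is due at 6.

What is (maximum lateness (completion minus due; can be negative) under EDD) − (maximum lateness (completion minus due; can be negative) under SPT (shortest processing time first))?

-3

EDD (increasing due date): Ticket 4 Ticket 2 Ticket 1 Ticket 3.
Ticket 4: 0→4, due 6, lateness -2
Ticket 2: 4→13, due 9, lateness 4
Ticket 1: 13→21, due 11, lateness 10
Ticket 3: 21→24, due 12, lateness 12
Maximum = 12.
SPT (increasing processing time): Ticket 3 Ticket 4 Ticket 1 Ticket 2.
Ticket 3: 0→3, due 12, lateness -9
Ticket 4: 3→7, due 6, lateness 1
Ticket 1: 7→15, due 11, lateness 4
Ticket 2: 15→24, due 9, lateness 15
Maximum = 15.
Difference = 12 − 15 = -3.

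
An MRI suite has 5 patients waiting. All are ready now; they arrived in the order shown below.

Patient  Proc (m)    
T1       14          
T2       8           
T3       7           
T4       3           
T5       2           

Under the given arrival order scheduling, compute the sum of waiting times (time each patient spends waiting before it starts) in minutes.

97

FIFO (arrival order): T1 T2 T3 T4 T5.
T1: waits 0, runs 0→14
T2: waits 14, runs 14→22
T3: waits 22, runs 22→29
T4: waits 29, runs 29→32
T5: waits 32, runs 32→34
Sum = 0+14+22+29+32 = 97.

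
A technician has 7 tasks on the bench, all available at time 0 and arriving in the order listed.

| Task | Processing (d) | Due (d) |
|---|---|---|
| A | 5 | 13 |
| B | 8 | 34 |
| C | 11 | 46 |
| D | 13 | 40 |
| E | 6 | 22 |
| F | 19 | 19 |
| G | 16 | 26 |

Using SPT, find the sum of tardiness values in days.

SPT (increasing processing time): A E B C D G F.
A: 0→5, due 13, tardiness 0
E: 5→11, due 22, tardiness 0
B: 11→19, due 34, tardiness 0
C: 19→30, due 46, tardiness 0
D: 30→43, due 40, tardiness 3
G: 43→59, due 26, tardiness 33
F: 59→78, due 19, tardiness 59
Sum = 0+0+0+0+3+33+59 = 95.

95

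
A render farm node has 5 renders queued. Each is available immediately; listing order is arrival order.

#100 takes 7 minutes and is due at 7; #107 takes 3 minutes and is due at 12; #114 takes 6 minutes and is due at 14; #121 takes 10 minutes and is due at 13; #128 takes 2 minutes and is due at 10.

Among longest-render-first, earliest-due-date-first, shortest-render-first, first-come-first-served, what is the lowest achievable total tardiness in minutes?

LPT (decreasing processing time): #121 #100 #114 #107 #128.
#121: 0→10, due 13, tardiness 0
#100: 10→17, due 7, tardiness 10
#114: 17→23, due 14, tardiness 9
#107: 23→26, due 12, tardiness 14
#128: 26→28, due 10, tardiness 18
Sum = 0+10+9+14+18 = 51.
EDD (increasing due date): #100 #128 #107 #121 #114.
#100: 0→7, due 7, tardiness 0
#128: 7→9, due 10, tardiness 0
#107: 9→12, due 12, tardiness 0
#121: 12→22, due 13, tardiness 9
#114: 22→28, due 14, tardiness 14
Sum = 0+0+0+9+14 = 23.
SPT (increasing processing time): #128 #107 #114 #100 #121.
#128: 0→2, due 10, tardiness 0
#107: 2→5, due 12, tardiness 0
#114: 5→11, due 14, tardiness 0
#100: 11→18, due 7, tardiness 11
#121: 18→28, due 13, tardiness 15
Sum = 0+0+0+11+15 = 26.
FIFO (arrival order): #100 #107 #114 #121 #128.
#100: 0→7, due 7, tardiness 0
#107: 7→10, due 12, tardiness 0
#114: 10→16, due 14, tardiness 2
#121: 16→26, due 13, tardiness 13
#128: 26→28, due 10, tardiness 18
Sum = 0+0+2+13+18 = 33.
LPT 51, EDD 23, SPT 26, FIFO 33 → minimum 23.

23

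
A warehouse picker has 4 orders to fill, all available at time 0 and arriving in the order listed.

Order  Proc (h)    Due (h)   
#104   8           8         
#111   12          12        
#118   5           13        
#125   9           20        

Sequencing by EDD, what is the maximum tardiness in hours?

14

EDD (increasing due date): #104 #111 #118 #125.
#104: 0→8, due 8, tardiness 0
#111: 8→20, due 12, tardiness 8
#118: 20→25, due 13, tardiness 12
#125: 25→34, due 20, tardiness 14
Maximum = 14.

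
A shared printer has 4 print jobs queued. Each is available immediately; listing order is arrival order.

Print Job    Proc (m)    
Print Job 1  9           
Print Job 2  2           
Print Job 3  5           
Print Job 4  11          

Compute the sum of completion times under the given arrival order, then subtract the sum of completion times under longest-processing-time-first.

-20

FIFO (arrival order): Print Job 1 Print Job 2 Print Job 3 Print Job 4.
Print Job 1: 0→9
Print Job 2: 9→11
Print Job 3: 11→16
Print Job 4: 16→27
Sum = 9+11+16+27 = 63.
LPT (decreasing processing time): Print Job 4 Print Job 1 Print Job 3 Print Job 2.
Print Job 4: 0→11
Print Job 1: 11→20
Print Job 3: 20→25
Print Job 2: 25→27
Sum = 11+20+25+27 = 83.
Difference = 63 − 83 = -20.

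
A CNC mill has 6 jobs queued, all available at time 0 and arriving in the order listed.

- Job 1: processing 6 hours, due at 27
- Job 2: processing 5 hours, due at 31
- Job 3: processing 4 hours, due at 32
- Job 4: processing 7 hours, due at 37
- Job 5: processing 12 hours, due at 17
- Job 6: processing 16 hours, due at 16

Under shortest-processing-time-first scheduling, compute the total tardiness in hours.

51

SPT (increasing processing time): Job 3 Job 2 Job 1 Job 4 Job 5 Job 6.
Job 3: 0→4, due 32, tardiness 0
Job 2: 4→9, due 31, tardiness 0
Job 1: 9→15, due 27, tardiness 0
Job 4: 15→22, due 37, tardiness 0
Job 5: 22→34, due 17, tardiness 17
Job 6: 34→50, due 16, tardiness 34
Sum = 0+0+0+0+17+34 = 51.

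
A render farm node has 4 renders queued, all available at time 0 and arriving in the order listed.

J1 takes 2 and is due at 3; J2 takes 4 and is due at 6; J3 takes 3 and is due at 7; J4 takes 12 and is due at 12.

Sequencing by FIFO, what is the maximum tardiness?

FIFO (arrival order): J1 J2 J3 J4.
J1: 0→2, due 3, tardiness 0
J2: 2→6, due 6, tardiness 0
J3: 6→9, due 7, tardiness 2
J4: 9→21, due 12, tardiness 9
Maximum = 9.

9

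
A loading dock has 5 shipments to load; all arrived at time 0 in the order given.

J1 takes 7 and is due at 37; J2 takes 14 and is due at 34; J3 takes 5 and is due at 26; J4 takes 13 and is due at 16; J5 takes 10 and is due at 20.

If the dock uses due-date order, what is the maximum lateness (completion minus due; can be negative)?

12

EDD (increasing due date): J4 J5 J3 J2 J1.
J4: 0→13, due 16, lateness -3
J5: 13→23, due 20, lateness 3
J3: 23→28, due 26, lateness 2
J2: 28→42, due 34, lateness 8
J1: 42→49, due 37, lateness 12
Maximum = 12.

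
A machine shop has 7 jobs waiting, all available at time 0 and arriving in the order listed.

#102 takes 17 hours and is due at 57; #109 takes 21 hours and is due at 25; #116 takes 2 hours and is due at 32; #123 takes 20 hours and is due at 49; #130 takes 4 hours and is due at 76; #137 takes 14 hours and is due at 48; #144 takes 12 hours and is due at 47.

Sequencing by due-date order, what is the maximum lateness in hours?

EDD (increasing due date): #109 #116 #144 #137 #123 #102 #130.
#109: 0→21, due 25, lateness -4
#116: 21→23, due 32, lateness -9
#144: 23→35, due 47, lateness -12
#137: 35→49, due 48, lateness 1
#123: 49→69, due 49, lateness 20
#102: 69→86, due 57, lateness 29
#130: 86→90, due 76, lateness 14
Maximum = 29.

29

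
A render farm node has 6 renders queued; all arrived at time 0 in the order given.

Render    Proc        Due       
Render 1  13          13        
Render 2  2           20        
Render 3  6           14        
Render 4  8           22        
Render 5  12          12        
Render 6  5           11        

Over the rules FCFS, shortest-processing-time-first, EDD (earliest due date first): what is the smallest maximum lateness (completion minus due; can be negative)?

24

FIFO (arrival order): Render 1 Render 2 Render 3 Render 4 Render 5 Render 6.
Render 1: 0→13, due 13, lateness 0
Render 2: 13→15, due 20, lateness -5
Render 3: 15→21, due 14, lateness 7
Render 4: 21→29, due 22, lateness 7
Render 5: 29→41, due 12, lateness 29
Render 6: 41→46, due 11, lateness 35
Maximum = 35.
SPT (increasing processing time): Render 2 Render 6 Render 3 Render 4 Render 5 Render 1.
Render 2: 0→2, due 20, lateness -18
Render 6: 2→7, due 11, lateness -4
Render 3: 7→13, due 14, lateness -1
Render 4: 13→21, due 22, lateness -1
Render 5: 21→33, due 12, lateness 21
Render 1: 33→46, due 13, lateness 33
Maximum = 33.
EDD (increasing due date): Render 6 Render 5 Render 1 Render 3 Render 2 Render 4.
Render 6: 0→5, due 11, lateness -6
Render 5: 5→17, due 12, lateness 5
Render 1: 17→30, due 13, lateness 17
Render 3: 30→36, due 14, lateness 22
Render 2: 36→38, due 20, lateness 18
Render 4: 38→46, due 22, lateness 24
Maximum = 24.
FIFO 35, SPT 33, EDD 24 → minimum 24.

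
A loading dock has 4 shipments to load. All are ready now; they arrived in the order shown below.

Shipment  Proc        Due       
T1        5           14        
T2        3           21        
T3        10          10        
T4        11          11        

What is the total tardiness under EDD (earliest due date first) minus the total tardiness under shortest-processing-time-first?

4

EDD (increasing due date): T3 T4 T1 T2.
T3: 0→10, due 10, tardiness 0
T4: 10→21, due 11, tardiness 10
T1: 21→26, due 14, tardiness 12
T2: 26→29, due 21, tardiness 8
Sum = 0+10+12+8 = 30.
SPT (increasing processing time): T2 T1 T3 T4.
T2: 0→3, due 21, tardiness 0
T1: 3→8, due 14, tardiness 0
T3: 8→18, due 10, tardiness 8
T4: 18→29, due 11, tardiness 18
Sum = 0+0+8+18 = 26.
Difference = 30 − 26 = 4.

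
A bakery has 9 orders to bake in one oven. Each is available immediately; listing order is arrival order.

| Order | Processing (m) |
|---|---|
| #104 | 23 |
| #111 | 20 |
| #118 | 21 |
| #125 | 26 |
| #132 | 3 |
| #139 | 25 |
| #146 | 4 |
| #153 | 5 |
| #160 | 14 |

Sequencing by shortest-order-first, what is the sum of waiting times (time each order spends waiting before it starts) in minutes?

SPT (increasing processing time): #132 #146 #153 #160 #111 #118 #104 #139 #125.
#132: waits 0, runs 0→3
#146: waits 3, runs 3→7
#153: waits 7, runs 7→12
#160: waits 12, runs 12→26
#111: waits 26, runs 26→46
#118: waits 46, runs 46→67
#104: waits 67, runs 67→90
#139: waits 90, runs 90→115
#125: waits 115, runs 115→141
Sum = 0+3+7+12+26+46+67+90+115 = 366.

366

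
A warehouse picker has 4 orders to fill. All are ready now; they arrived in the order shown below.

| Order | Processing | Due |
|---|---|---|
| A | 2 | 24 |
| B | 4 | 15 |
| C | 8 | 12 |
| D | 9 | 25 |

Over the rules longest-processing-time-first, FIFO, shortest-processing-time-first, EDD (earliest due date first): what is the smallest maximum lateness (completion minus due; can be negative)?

LPT (decreasing processing time): D C B A.
D: 0→9, due 25, lateness -16
C: 9→17, due 12, lateness 5
B: 17→21, due 15, lateness 6
A: 21→23, due 24, lateness -1
Maximum = 6.
FIFO (arrival order): A B C D.
A: 0→2, due 24, lateness -22
B: 2→6, due 15, lateness -9
C: 6→14, due 12, lateness 2
D: 14→23, due 25, lateness -2
Maximum = 2.
SPT (increasing processing time): A B C D.
A: 0→2, due 24, lateness -22
B: 2→6, due 15, lateness -9
C: 6→14, due 12, lateness 2
D: 14→23, due 25, lateness -2
Maximum = 2.
EDD (increasing due date): C B A D.
C: 0→8, due 12, lateness -4
B: 8→12, due 15, lateness -3
A: 12→14, due 24, lateness -10
D: 14→23, due 25, lateness -2
Maximum = -2.
LPT 6, FIFO 2, SPT 2, EDD -2 → minimum -2.

-2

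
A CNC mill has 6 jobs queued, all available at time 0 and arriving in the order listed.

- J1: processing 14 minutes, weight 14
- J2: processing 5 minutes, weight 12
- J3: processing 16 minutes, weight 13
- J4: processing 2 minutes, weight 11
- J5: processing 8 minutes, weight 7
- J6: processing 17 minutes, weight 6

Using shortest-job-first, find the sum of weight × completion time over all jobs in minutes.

SPT (increasing processing time): J4 J2 J5 J1 J3 J6.
J4: finishes 2, weight 11, w·C = 22
J2: finishes 7, weight 12, w·C = 84
J5: finishes 15, weight 7, w·C = 105
J1: finishes 29, weight 14, w·C = 406
J3: finishes 45, weight 13, w·C = 585
J6: finishes 62, weight 6, w·C = 372
Sum = 22+84+105+406+585+372 = 1574.

1574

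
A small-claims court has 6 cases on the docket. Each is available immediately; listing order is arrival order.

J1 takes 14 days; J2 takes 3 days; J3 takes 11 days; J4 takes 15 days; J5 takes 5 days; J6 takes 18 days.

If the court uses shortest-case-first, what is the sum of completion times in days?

177

SPT (increasing processing time): J2 J5 J3 J1 J4 J6.
J2: 0→3
J5: 3→8
J3: 8→19
J1: 19→33
J4: 33→48
J6: 48→66
Sum = 3+8+19+33+48+66 = 177.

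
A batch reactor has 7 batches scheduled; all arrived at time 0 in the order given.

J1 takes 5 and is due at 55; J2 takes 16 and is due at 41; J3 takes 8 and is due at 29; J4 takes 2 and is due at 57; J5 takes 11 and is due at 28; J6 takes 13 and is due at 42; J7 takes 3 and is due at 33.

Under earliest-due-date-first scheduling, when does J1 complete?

EDD (increasing due date): J5 J3 J7 J2 J6 J1 J4.
J5: 0→11
J3: 11→19
J7: 19→22
J2: 22→38
J6: 38→51
J1: 51→56

56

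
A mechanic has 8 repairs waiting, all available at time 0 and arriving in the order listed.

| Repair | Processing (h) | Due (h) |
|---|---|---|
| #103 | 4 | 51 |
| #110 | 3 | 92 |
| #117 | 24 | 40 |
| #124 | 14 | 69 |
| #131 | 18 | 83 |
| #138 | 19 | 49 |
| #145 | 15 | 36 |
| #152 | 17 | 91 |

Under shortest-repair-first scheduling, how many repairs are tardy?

SPT (increasing processing time): #110 #103 #124 #145 #152 #131 #138 #117.
#110: 0→3, due 92, tardiness 0
#103: 3→7, due 51, tardiness 0
#124: 7→21, due 69, tardiness 0
#145: 21→36, due 36, tardiness 0
#152: 36→53, due 91, tardiness 0
#131: 53→71, due 83, tardiness 0
#138: 71→90, due 49, tardiness 41
#117: 90→114, due 40, tardiness 74
Late repairs: 2.

2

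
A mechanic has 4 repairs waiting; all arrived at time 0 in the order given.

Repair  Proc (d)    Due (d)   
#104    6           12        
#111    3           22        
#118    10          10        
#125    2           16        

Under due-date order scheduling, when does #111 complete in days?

EDD (increasing due date): #118 #104 #125 #111.
#118: 0→10
#104: 10→16
#125: 16→18
#111: 18→21

21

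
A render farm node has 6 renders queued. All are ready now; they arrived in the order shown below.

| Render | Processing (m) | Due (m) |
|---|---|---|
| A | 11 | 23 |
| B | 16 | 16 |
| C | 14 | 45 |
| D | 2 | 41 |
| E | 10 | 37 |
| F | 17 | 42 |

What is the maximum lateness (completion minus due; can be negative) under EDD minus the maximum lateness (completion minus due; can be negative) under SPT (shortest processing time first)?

-12

EDD (increasing due date): B A E D F C.
B: 0→16, due 16, lateness 0
A: 16→27, due 23, lateness 4
E: 27→37, due 37, lateness 0
D: 37→39, due 41, lateness -2
F: 39→56, due 42, lateness 14
C: 56→70, due 45, lateness 25
Maximum = 25.
SPT (increasing processing time): D E A C B F.
D: 0→2, due 41, lateness -39
E: 2→12, due 37, lateness -25
A: 12→23, due 23, lateness 0
C: 23→37, due 45, lateness -8
B: 37→53, due 16, lateness 37
F: 53→70, due 42, lateness 28
Maximum = 37.
Difference = 25 − 37 = -12.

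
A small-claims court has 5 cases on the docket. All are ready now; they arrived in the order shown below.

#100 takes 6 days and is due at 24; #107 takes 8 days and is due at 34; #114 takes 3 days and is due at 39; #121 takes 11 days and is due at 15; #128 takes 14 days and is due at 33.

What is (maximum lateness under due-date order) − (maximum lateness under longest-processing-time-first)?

EDD (increasing due date): #121 #100 #128 #107 #114.
#121: 0→11, due 15, lateness -4
#100: 11→17, due 24, lateness -7
#128: 17→31, due 33, lateness -2
#107: 31→39, due 34, lateness 5
#114: 39→42, due 39, lateness 3
Maximum = 5.
LPT (decreasing processing time): #128 #121 #107 #100 #114.
#128: 0→14, due 33, lateness -19
#121: 14→25, due 15, lateness 10
#107: 25→33, due 34, lateness -1
#100: 33→39, due 24, lateness 15
#114: 39→42, due 39, lateness 3
Maximum = 15.
Difference = 5 − 15 = -10.

-10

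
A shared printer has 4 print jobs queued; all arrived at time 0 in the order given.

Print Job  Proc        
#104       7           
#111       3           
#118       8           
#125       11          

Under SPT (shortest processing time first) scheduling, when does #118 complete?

SPT (increasing processing time): #111 #104 #118 #125.
#111: 0→3
#104: 3→10
#118: 10→18

18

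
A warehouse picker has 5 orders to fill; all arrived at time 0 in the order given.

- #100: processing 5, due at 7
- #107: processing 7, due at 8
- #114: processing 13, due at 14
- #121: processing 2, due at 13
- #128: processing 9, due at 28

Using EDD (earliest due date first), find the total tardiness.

26

EDD (increasing due date): #100 #107 #121 #114 #128.
#100: 0→5, due 7, tardiness 0
#107: 5→12, due 8, tardiness 4
#121: 12→14, due 13, tardiness 1
#114: 14→27, due 14, tardiness 13
#128: 27→36, due 28, tardiness 8
Sum = 0+4+1+13+8 = 26.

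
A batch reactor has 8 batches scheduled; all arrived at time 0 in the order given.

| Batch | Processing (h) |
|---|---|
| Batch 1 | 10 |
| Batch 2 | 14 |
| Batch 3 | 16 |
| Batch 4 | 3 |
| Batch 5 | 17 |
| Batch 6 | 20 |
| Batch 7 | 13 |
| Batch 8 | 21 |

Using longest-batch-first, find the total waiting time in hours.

LPT (decreasing processing time): Batch 8 Batch 6 Batch 5 Batch 3 Batch 2 Batch 7 Batch 1 Batch 4.
Batch 8: waits 0, runs 0→21
Batch 6: waits 21, runs 21→41
Batch 5: waits 41, runs 41→58
Batch 3: waits 58, runs 58→74
Batch 2: waits 74, runs 74→88
Batch 7: waits 88, runs 88→101
Batch 1: waits 101, runs 101→111
Batch 4: waits 111, runs 111→114
Sum = 0+21+41+58+74+88+101+111 = 494.

494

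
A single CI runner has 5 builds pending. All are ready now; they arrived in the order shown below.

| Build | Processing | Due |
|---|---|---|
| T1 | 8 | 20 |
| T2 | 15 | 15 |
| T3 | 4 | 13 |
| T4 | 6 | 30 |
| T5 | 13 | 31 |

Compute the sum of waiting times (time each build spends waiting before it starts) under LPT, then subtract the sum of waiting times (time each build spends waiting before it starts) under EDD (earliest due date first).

38

LPT (decreasing processing time): T2 T5 T1 T4 T3.
T2: waits 0, runs 0→15
T5: waits 15, runs 15→28
T1: waits 28, runs 28→36
T4: waits 36, runs 36→42
T3: waits 42, runs 42→46
Sum = 0+15+28+36+42 = 121.
EDD (increasing due date): T3 T2 T1 T4 T5.
T3: waits 0, runs 0→4
T2: waits 4, runs 4→19
T1: waits 19, runs 19→27
T4: waits 27, runs 27→33
T5: waits 33, runs 33→46
Sum = 0+4+19+27+33 = 83.
Difference = 121 − 83 = 38.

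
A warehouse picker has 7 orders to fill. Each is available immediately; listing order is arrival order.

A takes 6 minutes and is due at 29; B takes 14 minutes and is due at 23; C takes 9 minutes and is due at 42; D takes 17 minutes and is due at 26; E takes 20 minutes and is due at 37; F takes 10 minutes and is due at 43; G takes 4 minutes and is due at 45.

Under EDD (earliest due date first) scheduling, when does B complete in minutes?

EDD (increasing due date): B D A E C F G.
B: 0→14

14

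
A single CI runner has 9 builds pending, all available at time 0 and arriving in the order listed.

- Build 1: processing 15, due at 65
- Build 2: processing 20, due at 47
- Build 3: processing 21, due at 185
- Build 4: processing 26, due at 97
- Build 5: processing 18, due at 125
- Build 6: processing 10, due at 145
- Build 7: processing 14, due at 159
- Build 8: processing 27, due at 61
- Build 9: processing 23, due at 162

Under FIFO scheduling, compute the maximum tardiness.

FIFO (arrival order): Build 1 Build 2 Build 3 Build 4 Build 5 Build 6 Build 7 Build 8 Build 9.
Build 1: 0→15, due 65, tardiness 0
Build 2: 15→35, due 47, tardiness 0
Build 3: 35→56, due 185, tardiness 0
Build 4: 56→82, due 97, tardiness 0
Build 5: 82→100, due 125, tardiness 0
Build 6: 100→110, due 145, tardiness 0
Build 7: 110→124, due 159, tardiness 0
Build 8: 124→151, due 61, tardiness 90
Build 9: 151→174, due 162, tardiness 12
Maximum = 90.

90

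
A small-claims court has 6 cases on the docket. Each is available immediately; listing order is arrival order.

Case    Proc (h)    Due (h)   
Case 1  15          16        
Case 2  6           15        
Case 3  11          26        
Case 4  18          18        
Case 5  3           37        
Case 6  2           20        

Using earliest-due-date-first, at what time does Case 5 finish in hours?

EDD (increasing due date): Case 2 Case 1 Case 4 Case 6 Case 3 Case 5.
Case 2: 0→6
Case 1: 6→21
Case 4: 21→39
Case 6: 39→41
Case 3: 41→52
Case 5: 52→55

55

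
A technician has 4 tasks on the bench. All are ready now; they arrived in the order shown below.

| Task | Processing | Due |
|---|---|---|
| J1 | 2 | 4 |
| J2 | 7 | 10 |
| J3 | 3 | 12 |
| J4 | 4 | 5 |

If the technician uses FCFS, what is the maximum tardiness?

11

FIFO (arrival order): J1 J2 J3 J4.
J1: 0→2, due 4, tardiness 0
J2: 2→9, due 10, tardiness 0
J3: 9→12, due 12, tardiness 0
J4: 12→16, due 5, tardiness 11
Maximum = 11.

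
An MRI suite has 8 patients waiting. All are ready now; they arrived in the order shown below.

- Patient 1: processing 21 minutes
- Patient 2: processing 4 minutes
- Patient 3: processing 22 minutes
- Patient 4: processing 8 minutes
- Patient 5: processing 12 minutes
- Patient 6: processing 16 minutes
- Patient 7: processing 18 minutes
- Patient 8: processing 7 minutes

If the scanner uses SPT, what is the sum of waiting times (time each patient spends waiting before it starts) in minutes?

263

SPT (increasing processing time): Patient 2 Patient 8 Patient 4 Patient 5 Patient 6 Patient 7 Patient 1 Patient 3.
Patient 2: waits 0, runs 0→4
Patient 8: waits 4, runs 4→11
Patient 4: waits 11, runs 11→19
Patient 5: waits 19, runs 19→31
Patient 6: waits 31, runs 31→47
Patient 7: waits 47, runs 47→65
Patient 1: waits 65, runs 65→86
Patient 3: waits 86, runs 86→108
Sum = 0+4+11+19+31+47+65+86 = 263.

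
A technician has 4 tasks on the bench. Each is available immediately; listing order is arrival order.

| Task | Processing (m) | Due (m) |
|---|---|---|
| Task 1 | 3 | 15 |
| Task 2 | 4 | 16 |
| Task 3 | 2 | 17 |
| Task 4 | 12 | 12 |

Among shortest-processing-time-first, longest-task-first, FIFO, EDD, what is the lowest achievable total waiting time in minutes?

SPT (increasing processing time): Task 3 Task 1 Task 2 Task 4.
Task 3: waits 0, runs 0→2
Task 1: waits 2, runs 2→5
Task 2: waits 5, runs 5→9
Task 4: waits 9, runs 9→21
Sum = 0+2+5+9 = 16.
LPT (decreasing processing time): Task 4 Task 2 Task 1 Task 3.
Task 4: waits 0, runs 0→12
Task 2: waits 12, runs 12→16
Task 1: waits 16, runs 16→19
Task 3: waits 19, runs 19→21
Sum = 0+12+16+19 = 47.
FIFO (arrival order): Task 1 Task 2 Task 3 Task 4.
Task 1: waits 0, runs 0→3
Task 2: waits 3, runs 3→7
Task 3: waits 7, runs 7→9
Task 4: waits 9, runs 9→21
Sum = 0+3+7+9 = 19.
EDD (increasing due date): Task 4 Task 1 Task 2 Task 3.
Task 4: waits 0, runs 0→12
Task 1: waits 12, runs 12→15
Task 2: waits 15, runs 15→19
Task 3: waits 19, runs 19→21
Sum = 0+12+15+19 = 46.
SPT 16, LPT 47, FIFO 19, EDD 46 → minimum 16.

16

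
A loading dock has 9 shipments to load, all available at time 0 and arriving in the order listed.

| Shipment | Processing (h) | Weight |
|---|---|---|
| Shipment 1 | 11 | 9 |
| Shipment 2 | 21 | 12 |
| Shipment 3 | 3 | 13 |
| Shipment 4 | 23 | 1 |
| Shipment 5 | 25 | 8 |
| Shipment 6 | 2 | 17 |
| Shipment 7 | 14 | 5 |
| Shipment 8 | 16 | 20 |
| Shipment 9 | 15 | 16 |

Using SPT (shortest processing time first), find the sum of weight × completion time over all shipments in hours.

SPT (increasing processing time): Shipment 6 Shipment 3 Shipment 1 Shipment 7 Shipment 9 Shipment 8 Shipment 2 Shipment 4 Shipment 5.
Shipment 6: finishes 2, weight 17, w·C = 34
Shipment 3: finishes 5, weight 13, w·C = 65
Shipment 1: finishes 16, weight 9, w·C = 144
Shipment 7: finishes 30, weight 5, w·C = 150
Shipment 9: finishes 45, weight 16, w·C = 720
Shipment 8: finishes 61, weight 20, w·C = 1220
Shipment 2: finishes 82, weight 12, w·C = 984
Shipment 4: finishes 105, weight 1, w·C = 105
Shipment 5: finishes 130, weight 8, w·C = 1040
Sum = 34+65+144+150+720+1220+984+105+1040 = 4462.

4462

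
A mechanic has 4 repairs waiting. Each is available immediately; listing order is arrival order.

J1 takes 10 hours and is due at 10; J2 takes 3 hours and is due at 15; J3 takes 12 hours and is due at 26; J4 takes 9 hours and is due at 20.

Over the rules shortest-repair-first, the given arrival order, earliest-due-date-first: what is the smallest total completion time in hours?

71

SPT (increasing processing time): J2 J4 J1 J3.
J2: 0→3
J4: 3→12
J1: 12→22
J3: 22→34
Sum = 3+12+22+34 = 71.
FIFO (arrival order): J1 J2 J3 J4.
J1: 0→10
J2: 10→13
J3: 13→25
J4: 25→34
Sum = 10+13+25+34 = 82.
EDD (increasing due date): J1 J2 J4 J3.
J1: 0→10
J2: 10→13
J4: 13→22
J3: 22→34
Sum = 10+13+22+34 = 79.
SPT 71, FIFO 82, EDD 79 → minimum 71.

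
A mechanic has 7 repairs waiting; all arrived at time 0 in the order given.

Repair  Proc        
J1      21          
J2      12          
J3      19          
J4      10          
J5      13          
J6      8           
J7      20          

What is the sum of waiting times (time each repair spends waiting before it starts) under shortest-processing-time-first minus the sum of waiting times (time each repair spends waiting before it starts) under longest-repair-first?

SPT (increasing processing time): J6 J4 J2 J5 J3 J7 J1.
J6: waits 0, runs 0→8
J4: waits 8, runs 8→18
J2: waits 18, runs 18→30
J5: waits 30, runs 30→43
J3: waits 43, runs 43→62
J7: waits 62, runs 62→82
J1: waits 82, runs 82→103
Sum = 0+8+18+30+43+62+82 = 243.
LPT (decreasing processing time): J1 J7 J3 J5 J2 J4 J6.
J1: waits 0, runs 0→21
J7: waits 21, runs 21→41
J3: waits 41, runs 41→60
J5: waits 60, runs 60→73
J2: waits 73, runs 73→85
J4: waits 85, runs 85→95
J6: waits 95, runs 95→103
Sum = 0+21+41+60+73+85+95 = 375.
Difference = 243 − 375 = -132.

-132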